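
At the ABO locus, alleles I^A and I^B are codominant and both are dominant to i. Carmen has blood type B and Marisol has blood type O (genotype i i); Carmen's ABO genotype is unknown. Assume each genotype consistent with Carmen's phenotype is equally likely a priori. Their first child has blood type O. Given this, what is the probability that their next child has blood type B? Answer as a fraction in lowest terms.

Possible genotypes: Carmen ∈ {I^B I^B, I^B i}; Marisol ∈ {i i}.
Weight each parental genotype pair by prior × P(type-O child):
  I^B i × i i: posterior weight 1; P(next child type B) = 1/2.
Weighted sum = 1/2.

1/2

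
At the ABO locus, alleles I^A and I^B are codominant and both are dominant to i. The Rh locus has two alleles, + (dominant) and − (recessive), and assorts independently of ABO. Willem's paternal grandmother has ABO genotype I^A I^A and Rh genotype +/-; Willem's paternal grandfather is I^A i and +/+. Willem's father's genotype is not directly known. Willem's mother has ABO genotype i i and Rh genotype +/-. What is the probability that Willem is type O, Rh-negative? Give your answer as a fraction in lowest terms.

1/32

Willem's father's ABO genotype from I^A I^A × I^A i: 1/2 I^A I^A, 1/2 I^A i.
Crossing each possibility with the mother i i and summing P(type O): 1/2·0 + 1/2·1/2 = 1/4.
Similarly for Rh via the father's Rh distribution: P(Rh-) = 1/8.
Independent loci: 1/4 × 1/8 = 1/32.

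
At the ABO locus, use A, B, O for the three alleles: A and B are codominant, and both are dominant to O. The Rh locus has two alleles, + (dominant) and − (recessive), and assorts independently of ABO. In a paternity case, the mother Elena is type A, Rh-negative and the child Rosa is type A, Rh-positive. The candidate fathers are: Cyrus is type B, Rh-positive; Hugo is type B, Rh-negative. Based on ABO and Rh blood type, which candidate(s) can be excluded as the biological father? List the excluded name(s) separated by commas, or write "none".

Hugo

A candidate is excluded only if no genotype consistent with his phenotype could produce a type A, Rh-positive child with a type A, Rh-negative mother.
Hugo (type B, Rh-): no genotype consistent with that phenotype can produce a type-A Rh+ child with a type-A mother.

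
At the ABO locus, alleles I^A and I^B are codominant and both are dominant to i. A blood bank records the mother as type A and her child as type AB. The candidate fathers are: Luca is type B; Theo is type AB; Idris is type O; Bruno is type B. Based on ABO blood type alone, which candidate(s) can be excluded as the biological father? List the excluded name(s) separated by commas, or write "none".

A candidate is excluded only if no genotype consistent with his phenotype could produce a type AB child with a type A mother.
Idris (type O): no genotype consistent with that phenotype can produce a type-AB child with a type-A mother.

Idris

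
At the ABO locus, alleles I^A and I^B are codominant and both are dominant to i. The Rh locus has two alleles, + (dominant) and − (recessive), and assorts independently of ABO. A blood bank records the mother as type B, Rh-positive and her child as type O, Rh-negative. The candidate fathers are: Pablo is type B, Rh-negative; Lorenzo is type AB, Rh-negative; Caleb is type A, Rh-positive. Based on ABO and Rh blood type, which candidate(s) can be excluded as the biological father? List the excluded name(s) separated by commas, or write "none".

Lorenzo

A candidate is excluded only if no genotype consistent with his phenotype could produce a type O, Rh-negative child with a type B, Rh-positive mother.
Lorenzo (type AB, Rh-): no genotype consistent with that phenotype can produce a type-O Rh- child with a type-B mother.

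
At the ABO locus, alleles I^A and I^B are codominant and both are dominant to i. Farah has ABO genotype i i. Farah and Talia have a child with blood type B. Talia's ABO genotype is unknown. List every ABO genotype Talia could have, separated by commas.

I^A I^B, I^B I^B, I^B i

For each candidate genotype of Talia, check whether crossing it with i i can produce every observed child phenotype.
  I^A I^A → possible child types {A} ✗
  I^A I^B → possible child types {A, B} ✓
  I^A i → possible child types {O, A} ✗
  I^B I^B → possible child types {B} ✓
  I^B i → possible child types {O, B} ✓
  i i → possible child types {O} ✗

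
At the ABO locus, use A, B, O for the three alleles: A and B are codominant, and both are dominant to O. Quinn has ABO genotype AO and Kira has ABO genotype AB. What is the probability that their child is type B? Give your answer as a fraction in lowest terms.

ABO cross AO × AB → offspring phenotypes: 1/2 A, 1/4 B, 1/4 AB.
So P(type B) = 1/4.

1/4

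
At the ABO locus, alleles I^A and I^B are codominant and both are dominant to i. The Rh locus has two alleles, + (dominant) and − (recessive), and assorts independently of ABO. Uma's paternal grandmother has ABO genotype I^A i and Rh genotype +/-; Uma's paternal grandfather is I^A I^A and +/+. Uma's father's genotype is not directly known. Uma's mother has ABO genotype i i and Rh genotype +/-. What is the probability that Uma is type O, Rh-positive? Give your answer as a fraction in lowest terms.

Uma's father's ABO genotype from I^A i × I^A I^A: 1/2 I^A I^A, 1/2 I^A i.
Crossing each possibility with the mother i i and summing P(type O): 1/2·0 + 1/2·1/2 = 1/4.
Similarly for Rh via the father's Rh distribution: P(Rh+) = 7/8.
Independent loci: 1/4 × 7/8 = 7/32.

7/32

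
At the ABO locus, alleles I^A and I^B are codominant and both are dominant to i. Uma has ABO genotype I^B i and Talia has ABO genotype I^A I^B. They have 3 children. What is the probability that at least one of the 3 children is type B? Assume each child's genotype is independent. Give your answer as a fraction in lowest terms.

ABO cross I^B i × I^A I^B → 1/4 A, 1/2 B, 1/4 AB.
So P(type B) = 1/2 per child.
P(none) = (1/2)^3 = 1/8; P(at least one) = 1 − 1/8 = 7/8.

7/8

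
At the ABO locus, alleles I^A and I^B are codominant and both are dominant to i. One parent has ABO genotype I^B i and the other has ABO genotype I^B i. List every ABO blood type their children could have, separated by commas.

O, B

Gametes from I^B i × I^B i give offspring ABO genotypes I^B I^B, I^B i, i i, i.e. phenotypes O, B.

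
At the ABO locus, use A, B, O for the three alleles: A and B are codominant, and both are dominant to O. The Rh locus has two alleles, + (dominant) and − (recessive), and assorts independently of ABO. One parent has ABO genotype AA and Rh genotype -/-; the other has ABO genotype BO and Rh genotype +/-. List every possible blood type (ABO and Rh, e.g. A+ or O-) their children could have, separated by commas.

Gametes from AA × BO give offspring ABO genotypes AB, AO, i.e. phenotypes A, AB.
Rh cross -/- × +/- → phenotypes Rh+, Rh-.
Combining independently: A+, A-, AB+, AB-.

A+, A-, AB+, AB-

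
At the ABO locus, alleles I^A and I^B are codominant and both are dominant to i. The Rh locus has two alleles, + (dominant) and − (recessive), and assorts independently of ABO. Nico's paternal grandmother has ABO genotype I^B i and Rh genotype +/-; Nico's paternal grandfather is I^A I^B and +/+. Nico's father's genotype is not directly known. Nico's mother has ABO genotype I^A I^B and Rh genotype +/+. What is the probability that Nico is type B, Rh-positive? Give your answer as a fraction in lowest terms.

Nico's father's ABO genotype from I^B i × I^A I^B: 1/4 I^A I^B, 1/4 I^A i, 1/4 I^B I^B, 1/4 I^B i.
Crossing each possibility with the mother I^A I^B and summing P(type B): 1/4·1/4 + 1/4·1/4 + 1/4·1/2 + 1/4·1/2 = 3/8.
Similarly for Rh via the father's Rh distribution: P(Rh+) = 1.
Independent loci: 3/8 × 1 = 3/8.

3/8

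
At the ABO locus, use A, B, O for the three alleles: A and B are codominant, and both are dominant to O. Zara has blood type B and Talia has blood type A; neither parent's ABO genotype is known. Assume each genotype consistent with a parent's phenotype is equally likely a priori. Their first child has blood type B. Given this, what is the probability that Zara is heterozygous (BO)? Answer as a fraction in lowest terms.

1/3

Possible genotypes: Zara ∈ {BB, BO}; Talia ∈ {AA, AO}.
Weight each parental genotype pair by prior × P(type-B child):
  BB × AO: posterior weight 2/3.
  BO × AO: posterior weight 1/3.
Sum the posterior weight over pairs where Zara is BO: 1/3.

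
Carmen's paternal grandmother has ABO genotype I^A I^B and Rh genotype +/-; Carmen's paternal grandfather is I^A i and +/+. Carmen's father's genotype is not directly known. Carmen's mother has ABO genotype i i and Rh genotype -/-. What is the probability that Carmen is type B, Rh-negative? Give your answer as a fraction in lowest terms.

Carmen's father's ABO genotype from I^A I^B × I^A i: 1/4 I^A I^A, 1/4 I^A I^B, 1/4 I^A i, 1/4 I^B i.
Crossing each possibility with the mother i i and summing P(type B): 1/4·0 + 1/4·1/2 + 1/4·0 + 1/4·1/2 = 1/4.
Similarly for Rh via the father's Rh distribution: P(Rh-) = 1/4.
Independent loci: 1/4 × 1/4 = 1/16.

1/16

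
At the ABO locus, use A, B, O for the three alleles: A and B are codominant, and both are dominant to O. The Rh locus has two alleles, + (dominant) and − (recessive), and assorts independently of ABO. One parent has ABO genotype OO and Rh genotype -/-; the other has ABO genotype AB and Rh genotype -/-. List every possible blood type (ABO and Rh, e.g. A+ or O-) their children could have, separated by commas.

Gametes from OO × AB give offspring ABO genotypes AO, BO, i.e. phenotypes A, B.
Rh cross -/- × -/- → phenotypes Rh-.
Combining independently: A-, B-.

A-, B-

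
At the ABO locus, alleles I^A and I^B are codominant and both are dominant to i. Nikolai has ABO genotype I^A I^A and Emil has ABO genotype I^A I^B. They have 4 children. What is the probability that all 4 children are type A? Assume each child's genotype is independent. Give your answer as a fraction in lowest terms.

ABO cross I^A I^A × I^A I^B → 1/2 A, 1/2 AB.
So P(type A) = 1/2 per child.
All 4 independent: (1/2)^4 = 1/16.

1/16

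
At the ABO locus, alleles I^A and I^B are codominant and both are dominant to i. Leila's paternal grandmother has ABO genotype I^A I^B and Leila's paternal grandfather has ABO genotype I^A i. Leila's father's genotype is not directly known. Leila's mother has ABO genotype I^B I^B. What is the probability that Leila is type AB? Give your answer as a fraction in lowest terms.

Leila's father's ABO genotype from I^A I^B × I^A i: 1/4 I^A I^A, 1/4 I^A I^B, 1/4 I^A i, 1/4 I^B i.
Crossing each possibility with the mother I^B I^B and summing P(type AB): 1/4·1 + 1/4·1/2 + 1/4·1/2 + 1/4·0 = 1/2.

1/2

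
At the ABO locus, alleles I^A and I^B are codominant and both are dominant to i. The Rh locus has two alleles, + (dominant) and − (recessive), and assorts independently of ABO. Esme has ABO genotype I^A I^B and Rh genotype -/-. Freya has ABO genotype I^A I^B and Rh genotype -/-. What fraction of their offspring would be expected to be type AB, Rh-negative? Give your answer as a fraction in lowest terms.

ABO cross I^A I^B × I^A I^B → offspring phenotypes: 1/4 A, 1/4 B, 1/2 AB.
Rh cross -/- × -/- → 1 Rh-.
Independent loci: P(type AB, Rh-negative) = 1/2 × 1 = 1/2.

1/2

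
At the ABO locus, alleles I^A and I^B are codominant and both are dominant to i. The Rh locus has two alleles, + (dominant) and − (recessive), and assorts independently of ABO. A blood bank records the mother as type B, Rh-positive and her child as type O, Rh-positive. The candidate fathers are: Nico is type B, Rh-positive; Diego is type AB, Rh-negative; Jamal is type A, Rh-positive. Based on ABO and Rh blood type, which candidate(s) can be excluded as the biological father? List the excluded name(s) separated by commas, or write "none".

A candidate is excluded only if no genotype consistent with his phenotype could produce a type O, Rh-positive child with a type B, Rh-positive mother.
Diego (type AB, Rh-): no genotype consistent with that phenotype can produce a type-O Rh+ child with a type-B mother.

Diego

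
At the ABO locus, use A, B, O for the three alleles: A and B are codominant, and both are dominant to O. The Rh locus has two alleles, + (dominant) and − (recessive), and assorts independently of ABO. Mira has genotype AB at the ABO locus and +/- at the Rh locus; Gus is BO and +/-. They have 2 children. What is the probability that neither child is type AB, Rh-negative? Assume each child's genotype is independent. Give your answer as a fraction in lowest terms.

ABO cross AB × BO → 1/4 A, 1/2 B, 1/4 AB.
Rh cross +/- × +/- → 3/4 Rh+, 1/4 Rh-; so P(type AB, Rh-negative) = 1/4 × 1/4 = 1/16 per child.
P(not type AB, Rh-negative) = 15/16 for one child; (15/16)^2 = 225/256.

225/256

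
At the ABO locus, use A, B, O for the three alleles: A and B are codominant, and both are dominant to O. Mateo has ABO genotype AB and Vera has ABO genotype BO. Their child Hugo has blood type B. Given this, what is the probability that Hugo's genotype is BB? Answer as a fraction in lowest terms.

Cross AB × BO → 1/4 AB, 1/4 AO, 1/4 BB, 1/4 BO.
Type-B genotypes among offspring: BB (1/4), BO (1/4); total 1/2.
P(BB | type B) = (1/4) / (1/2) = 1/2.

1/2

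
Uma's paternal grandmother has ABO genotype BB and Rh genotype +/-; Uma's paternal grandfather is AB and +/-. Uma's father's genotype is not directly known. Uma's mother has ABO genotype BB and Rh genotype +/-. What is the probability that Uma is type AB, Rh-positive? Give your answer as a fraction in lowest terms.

Uma's father's ABO genotype from BB × AB: 1/2 AB, 1/2 BB.
Crossing each possibility with the mother BB and summing P(type AB): 1/2·1/2 + 1/2·0 = 1/4.
Similarly for Rh via the father's Rh distribution: P(Rh+) = 3/4.
Independent loci: 1/4 × 3/4 = 3/16.

3/16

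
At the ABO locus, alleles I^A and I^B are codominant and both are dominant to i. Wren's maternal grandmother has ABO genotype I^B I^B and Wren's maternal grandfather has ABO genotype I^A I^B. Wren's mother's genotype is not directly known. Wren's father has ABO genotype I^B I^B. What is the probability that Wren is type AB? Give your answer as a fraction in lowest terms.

1/4

Wren's mother's ABO genotype from I^B I^B × I^A I^B: 1/2 I^A I^B, 1/2 I^B I^B.
Crossing each possibility with the father I^B I^B and summing P(type AB): 1/2·1/2 + 1/2·0 = 1/4.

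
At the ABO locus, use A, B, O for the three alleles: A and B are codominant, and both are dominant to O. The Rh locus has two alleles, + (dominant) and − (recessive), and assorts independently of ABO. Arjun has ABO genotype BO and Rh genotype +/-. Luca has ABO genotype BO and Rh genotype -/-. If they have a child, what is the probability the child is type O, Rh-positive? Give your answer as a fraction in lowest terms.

ABO cross BO × BO → offspring phenotypes: 1/4 O, 3/4 B.
Rh cross +/- × -/- → 1/2 Rh+, 1/2 Rh-.
Independent loci: P(type O, Rh-positive) = 1/4 × 1/2 = 1/8.

1/8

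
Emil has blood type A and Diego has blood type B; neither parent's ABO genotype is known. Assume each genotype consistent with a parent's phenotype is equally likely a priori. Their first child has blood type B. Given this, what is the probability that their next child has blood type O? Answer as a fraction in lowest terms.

1/12

Possible genotypes: Emil ∈ {I^A I^A, I^A i}; Diego ∈ {I^B I^B, I^B i}.
Weight each parental genotype pair by prior × P(type-B child):
  I^A i × I^B I^B: posterior weight 2/3; P(next child type O) = 0.
  I^A i × I^B i: posterior weight 1/3; P(next child type O) = 1/4.
Weighted sum = 1/12.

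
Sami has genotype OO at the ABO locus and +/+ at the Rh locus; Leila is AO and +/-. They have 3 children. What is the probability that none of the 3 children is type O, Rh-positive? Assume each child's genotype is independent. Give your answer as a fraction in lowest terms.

1/8

ABO cross OO × AO → 1/2 O, 1/2 A.
Rh cross +/+ × +/- → 1 Rh+; so P(type O, Rh-positive) = 1/2 × 1 = 1/2 per child.
P(not type O, Rh-positive) = 1/2 for one child; (1/2)^3 = 1/8.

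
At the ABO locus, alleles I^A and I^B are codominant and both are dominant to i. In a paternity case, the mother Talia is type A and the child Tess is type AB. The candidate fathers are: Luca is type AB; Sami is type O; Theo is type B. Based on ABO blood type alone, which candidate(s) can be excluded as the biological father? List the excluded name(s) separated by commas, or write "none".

Sami

A candidate is excluded only if no genotype consistent with his phenotype could produce a type AB child with a type A mother.
Sami (type O): no genotype consistent with that phenotype can produce a type-AB child with a type-A mother.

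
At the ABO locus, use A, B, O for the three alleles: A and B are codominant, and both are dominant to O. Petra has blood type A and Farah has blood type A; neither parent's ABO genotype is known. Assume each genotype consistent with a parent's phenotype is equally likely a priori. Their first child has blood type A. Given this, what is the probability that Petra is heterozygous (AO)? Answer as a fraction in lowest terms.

7/15

Possible genotypes: Petra ∈ {AA, AO}; Farah ∈ {AA, AO}.
Weight each parental genotype pair by prior × P(type-A child):
  AA × AA: posterior weight 4/15.
  AA × AO: posterior weight 4/15.
  AO × AA: posterior weight 4/15.
  AO × AO: posterior weight 1/5.
Sum the posterior weight over pairs where Petra is AO: 7/15.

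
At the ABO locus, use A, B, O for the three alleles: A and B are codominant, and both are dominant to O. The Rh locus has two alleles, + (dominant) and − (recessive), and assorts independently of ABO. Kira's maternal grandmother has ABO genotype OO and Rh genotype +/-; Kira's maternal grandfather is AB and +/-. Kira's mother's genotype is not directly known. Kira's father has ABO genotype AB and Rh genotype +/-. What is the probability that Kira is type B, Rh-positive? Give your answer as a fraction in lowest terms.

9/32

Kira's mother's ABO genotype from OO × AB: 1/2 AO, 1/2 BO.
Crossing each possibility with the father AB and summing P(type B): 1/2·1/4 + 1/2·1/2 = 3/8.
Similarly for Rh via the mother's Rh distribution: P(Rh+) = 3/4.
Independent loci: 3/8 × 3/4 = 9/32.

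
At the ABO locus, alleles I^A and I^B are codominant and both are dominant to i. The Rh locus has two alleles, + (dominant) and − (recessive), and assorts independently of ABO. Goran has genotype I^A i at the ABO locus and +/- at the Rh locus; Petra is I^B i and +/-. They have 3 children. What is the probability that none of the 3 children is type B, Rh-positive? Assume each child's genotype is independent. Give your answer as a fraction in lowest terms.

2197/4096

ABO cross I^A i × I^B i → 1/4 O, 1/4 A, 1/4 B, 1/4 AB.
Rh cross +/- × +/- → 3/4 Rh+, 1/4 Rh-; so P(type B, Rh-positive) = 1/4 × 3/4 = 3/16 per child.
P(not type B, Rh-positive) = 13/16 for one child; (13/16)^3 = 2197/4096.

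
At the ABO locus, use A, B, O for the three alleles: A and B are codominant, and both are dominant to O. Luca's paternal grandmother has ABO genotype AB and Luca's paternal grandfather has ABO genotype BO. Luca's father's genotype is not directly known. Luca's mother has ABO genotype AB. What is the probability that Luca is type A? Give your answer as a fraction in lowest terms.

1/4

Luca's father's ABO genotype from AB × BO: 1/4 AB, 1/4 AO, 1/4 BB, 1/4 BO.
Crossing each possibility with the mother AB and summing P(type A): 1/4·1/4 + 1/4·1/2 + 1/4·0 + 1/4·1/4 = 1/4.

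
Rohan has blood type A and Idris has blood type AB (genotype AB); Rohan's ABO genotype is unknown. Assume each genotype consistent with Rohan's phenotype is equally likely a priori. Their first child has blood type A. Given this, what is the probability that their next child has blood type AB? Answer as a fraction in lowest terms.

3/8

Possible genotypes: Rohan ∈ {AA, AO}; Idris ∈ {AB}.
Weight each parental genotype pair by prior × P(type-A child):
  AA × AB: posterior weight 1/2; P(next child type AB) = 1/2.
  AO × AB: posterior weight 1/2; P(next child type AB) = 1/4.
Weighted sum = 3/8.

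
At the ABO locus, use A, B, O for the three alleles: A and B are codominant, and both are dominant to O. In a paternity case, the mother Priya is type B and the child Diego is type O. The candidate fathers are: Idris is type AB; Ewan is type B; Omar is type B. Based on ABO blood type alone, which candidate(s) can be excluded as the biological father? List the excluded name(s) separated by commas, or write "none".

A candidate is excluded only if no genotype consistent with his phenotype could produce a type O child with a type B mother.
Idris (type AB): no genotype consistent with that phenotype can produce a type-O child with a type-B mother.

Idris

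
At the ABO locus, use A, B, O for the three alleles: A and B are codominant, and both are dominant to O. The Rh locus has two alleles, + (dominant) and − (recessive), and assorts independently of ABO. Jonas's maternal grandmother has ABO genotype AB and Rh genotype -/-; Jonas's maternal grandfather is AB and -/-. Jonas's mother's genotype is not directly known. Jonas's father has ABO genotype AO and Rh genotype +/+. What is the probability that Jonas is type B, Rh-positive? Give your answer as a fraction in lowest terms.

Jonas's mother's ABO genotype from AB × AB: 1/4 AA, 1/2 AB, 1/4 BB.
Crossing each possibility with the father AO and summing P(type B): 1/4·0 + 1/2·1/4 + 1/4·1/2 = 1/4.
Similarly for Rh via the mother's Rh distribution: P(Rh+) = 1.
Independent loci: 1/4 × 1 = 1/4.

1/4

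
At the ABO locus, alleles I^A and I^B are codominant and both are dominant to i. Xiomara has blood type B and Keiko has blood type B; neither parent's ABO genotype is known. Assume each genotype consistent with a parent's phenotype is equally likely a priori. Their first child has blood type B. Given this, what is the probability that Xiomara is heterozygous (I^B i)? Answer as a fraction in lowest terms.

7/15

Possible genotypes: Xiomara ∈ {I^B I^B, I^B i}; Keiko ∈ {I^B I^B, I^B i}.
Weight each parental genotype pair by prior × P(type-B child):
  I^B I^B × I^B I^B: posterior weight 4/15.
  I^B I^B × I^B i: posterior weight 4/15.
  I^B i × I^B I^B: posterior weight 4/15.
  I^B i × I^B i: posterior weight 1/5.
Sum the posterior weight over pairs where Xiomara is I^B i: 7/15.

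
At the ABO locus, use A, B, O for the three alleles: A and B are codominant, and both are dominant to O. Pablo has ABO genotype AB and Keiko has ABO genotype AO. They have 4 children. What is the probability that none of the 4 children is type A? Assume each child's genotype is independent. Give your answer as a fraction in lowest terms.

1/16

ABO cross AB × AO → 1/2 A, 1/4 B, 1/4 AB.
So P(type A) = 1/2 per child.
P(not type A) = 1/2 for one child; (1/2)^4 = 1/16.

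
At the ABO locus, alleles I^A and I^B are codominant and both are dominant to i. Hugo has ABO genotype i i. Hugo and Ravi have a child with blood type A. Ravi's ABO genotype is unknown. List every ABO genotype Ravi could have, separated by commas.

For each candidate genotype of Ravi, check whether crossing it with i i can produce every observed child phenotype.
  I^A I^A → possible child types {A} ✓
  I^A I^B → possible child types {A, B} ✓
  I^A i → possible child types {O, A} ✓
  I^B I^B → possible child types {B} ✗
  I^B i → possible child types {O, B} ✗
  i i → possible child types {O} ✗

I^A I^A, I^A I^B, I^A i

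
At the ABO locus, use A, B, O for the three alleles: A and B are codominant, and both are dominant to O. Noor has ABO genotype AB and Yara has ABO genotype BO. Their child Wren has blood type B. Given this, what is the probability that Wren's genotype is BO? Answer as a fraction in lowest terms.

Cross AB × BO → 1/4 AB, 1/4 AO, 1/4 BB, 1/4 BO.
Type-B genotypes among offspring: BB (1/4), BO (1/4); total 1/2.
P(BO | type B) = (1/4) / (1/2) = 1/2.

1/2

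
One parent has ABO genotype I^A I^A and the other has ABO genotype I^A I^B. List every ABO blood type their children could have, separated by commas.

Gametes from I^A I^A × I^A I^B give offspring ABO genotypes I^A I^A, I^A I^B, i.e. phenotypes A, AB.

A, AB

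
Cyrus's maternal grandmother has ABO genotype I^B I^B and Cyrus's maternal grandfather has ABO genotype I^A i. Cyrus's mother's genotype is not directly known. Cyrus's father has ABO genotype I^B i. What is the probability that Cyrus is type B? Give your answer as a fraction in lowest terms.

Cyrus's mother's ABO genotype from I^B I^B × I^A i: 1/2 I^A I^B, 1/2 I^B i.
Crossing each possibility with the father I^B i and summing P(type B): 1/2·1/2 + 1/2·3/4 = 5/8.

5/8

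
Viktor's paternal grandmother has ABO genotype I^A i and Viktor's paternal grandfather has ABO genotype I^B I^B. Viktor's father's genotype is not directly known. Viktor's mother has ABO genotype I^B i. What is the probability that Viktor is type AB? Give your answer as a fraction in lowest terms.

Viktor's father's ABO genotype from I^A i × I^B I^B: 1/2 I^A I^B, 1/2 I^B i.
Crossing each possibility with the mother I^B i and summing P(type AB): 1/2·1/4 + 1/2·0 = 1/8.

1/8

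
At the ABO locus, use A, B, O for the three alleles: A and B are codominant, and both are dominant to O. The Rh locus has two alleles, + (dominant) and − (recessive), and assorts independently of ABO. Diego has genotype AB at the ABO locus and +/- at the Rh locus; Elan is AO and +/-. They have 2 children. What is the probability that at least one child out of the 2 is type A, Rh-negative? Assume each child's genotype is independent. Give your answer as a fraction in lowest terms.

ABO cross AB × AO → 1/2 A, 1/4 B, 1/4 AB.
Rh cross +/- × +/- → 3/4 Rh+, 1/4 Rh-; so P(type A, Rh-negative) = 1/2 × 1/4 = 1/8 per child.
P(none) = (7/8)^2 = 49/64; P(at least one) = 1 − 49/64 = 15/64.

15/64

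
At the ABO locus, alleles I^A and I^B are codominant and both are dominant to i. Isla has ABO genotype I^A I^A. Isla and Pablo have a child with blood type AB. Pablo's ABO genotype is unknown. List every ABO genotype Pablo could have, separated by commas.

I^A I^B, I^B I^B, I^B i

For each candidate genotype of Pablo, check whether crossing it with I^A I^A can produce every observed child phenotype.
  I^A I^A → possible child types {A} ✗
  I^A I^B → possible child types {A, AB} ✓
  I^A i → possible child types {A} ✗
  I^B I^B → possible child types {AB} ✓
  I^B i → possible child types {A, AB} ✓
  i i → possible child types {A} ✗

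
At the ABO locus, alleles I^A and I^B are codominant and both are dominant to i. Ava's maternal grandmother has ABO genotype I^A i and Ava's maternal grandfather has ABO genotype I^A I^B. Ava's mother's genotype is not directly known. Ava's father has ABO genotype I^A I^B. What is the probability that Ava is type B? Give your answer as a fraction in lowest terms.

Ava's mother's ABO genotype from I^A i × I^A I^B: 1/4 I^A I^A, 1/4 I^A I^B, 1/4 I^A i, 1/4 I^B i.
Crossing each possibility with the father I^A I^B and summing P(type B): 1/4·0 + 1/4·1/4 + 1/4·1/4 + 1/4·1/2 = 1/4.

1/4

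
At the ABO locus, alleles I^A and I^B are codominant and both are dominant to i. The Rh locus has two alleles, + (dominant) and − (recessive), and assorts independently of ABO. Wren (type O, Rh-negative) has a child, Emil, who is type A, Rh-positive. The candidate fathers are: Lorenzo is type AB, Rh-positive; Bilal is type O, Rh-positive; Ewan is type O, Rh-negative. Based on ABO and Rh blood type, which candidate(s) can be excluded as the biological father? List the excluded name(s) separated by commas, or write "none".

A candidate is excluded only if no genotype consistent with his phenotype could produce a type A, Rh-positive child with a type O, Rh-negative mother.
Bilal (type O, Rh+): no genotype consistent with that phenotype can produce a type-A Rh+ child with a type-O mother.
Ewan (type O, Rh-): no genotype consistent with that phenotype can produce a type-A Rh+ child with a type-O mother.

Bilal, Ewan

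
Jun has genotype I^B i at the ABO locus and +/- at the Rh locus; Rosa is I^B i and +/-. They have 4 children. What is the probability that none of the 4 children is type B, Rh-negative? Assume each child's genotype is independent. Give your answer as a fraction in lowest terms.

ABO cross I^B i × I^B i → 1/4 O, 3/4 B.
Rh cross +/- × +/- → 3/4 Rh+, 1/4 Rh-; so P(type B, Rh-negative) = 3/4 × 1/4 = 3/16 per child.
P(not type B, Rh-negative) = 13/16 for one child; (13/16)^4 = 28561/65536.

28561/65536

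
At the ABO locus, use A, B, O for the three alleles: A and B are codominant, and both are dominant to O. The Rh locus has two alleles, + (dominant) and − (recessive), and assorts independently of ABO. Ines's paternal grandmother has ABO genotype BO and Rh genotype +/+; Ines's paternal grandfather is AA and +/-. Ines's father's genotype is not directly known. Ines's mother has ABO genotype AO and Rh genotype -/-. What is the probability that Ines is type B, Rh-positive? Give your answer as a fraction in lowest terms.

Ines's father's ABO genotype from BO × AA: 1/2 AB, 1/2 AO.
Crossing each possibility with the mother AO and summing P(type B): 1/2·1/4 + 1/2·0 = 1/8.
Similarly for Rh via the father's Rh distribution: P(Rh+) = 3/4.
Independent loci: 1/8 × 3/4 = 3/32.

3/32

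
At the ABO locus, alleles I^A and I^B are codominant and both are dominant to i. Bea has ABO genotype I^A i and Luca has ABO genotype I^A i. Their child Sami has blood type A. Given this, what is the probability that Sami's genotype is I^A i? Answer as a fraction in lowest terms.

2/3

Cross I^A i × I^A i → 1/4 I^A I^A, 1/2 I^A i, 1/4 i i.
Type-A genotypes among offspring: I^A I^A (1/4), I^A i (1/2); total 3/4.
P(I^A i | type A) = (1/2) / (3/4) = 2/3.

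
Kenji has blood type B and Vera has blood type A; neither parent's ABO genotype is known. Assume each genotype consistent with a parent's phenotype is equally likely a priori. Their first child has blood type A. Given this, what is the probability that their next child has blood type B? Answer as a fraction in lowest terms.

1/12

Possible genotypes: Kenji ∈ {I^B I^B, I^B i}; Vera ∈ {I^A I^A, I^A i}.
Weight each parental genotype pair by prior × P(type-A child):
  I^B i × I^A I^A: posterior weight 2/3; P(next child type B) = 0.
  I^B i × I^A i: posterior weight 1/3; P(next child type B) = 1/4.
Weighted sum = 1/12.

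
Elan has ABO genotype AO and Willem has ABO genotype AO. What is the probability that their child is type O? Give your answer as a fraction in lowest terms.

1/4

ABO cross AO × AO → offspring phenotypes: 1/4 O, 3/4 A.
So P(type O) = 1/4.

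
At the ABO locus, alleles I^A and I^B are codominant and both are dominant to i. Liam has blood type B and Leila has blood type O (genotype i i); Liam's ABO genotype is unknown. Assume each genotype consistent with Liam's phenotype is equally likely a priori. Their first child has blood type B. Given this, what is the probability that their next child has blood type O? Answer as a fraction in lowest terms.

Possible genotypes: Liam ∈ {I^B I^B, I^B i}; Leila ∈ {i i}.
Weight each parental genotype pair by prior × P(type-B child):
  I^B I^B × i i: posterior weight 2/3; P(next child type O) = 0.
  I^B i × i i: posterior weight 1/3; P(next child type O) = 1/2.
Weighted sum = 1/6.

1/6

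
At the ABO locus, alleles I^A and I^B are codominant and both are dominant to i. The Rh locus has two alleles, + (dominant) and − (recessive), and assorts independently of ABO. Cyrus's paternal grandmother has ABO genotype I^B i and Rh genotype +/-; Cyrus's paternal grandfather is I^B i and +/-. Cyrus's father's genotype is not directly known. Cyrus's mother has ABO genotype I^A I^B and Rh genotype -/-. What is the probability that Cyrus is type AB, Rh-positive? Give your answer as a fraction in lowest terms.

1/8

Cyrus's father's ABO genotype from I^B i × I^B i: 1/4 I^B I^B, 1/2 I^B i, 1/4 i i.
Crossing each possibility with the mother I^A I^B and summing P(type AB): 1/4·1/2 + 1/2·1/4 + 1/4·0 = 1/4.
Similarly for Rh via the father's Rh distribution: P(Rh+) = 1/2.
Independent loci: 1/4 × 1/2 = 1/8.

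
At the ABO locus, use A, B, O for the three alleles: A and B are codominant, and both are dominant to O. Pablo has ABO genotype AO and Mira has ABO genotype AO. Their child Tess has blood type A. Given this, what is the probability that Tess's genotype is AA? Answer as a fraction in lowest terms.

1/3

Cross AO × AO → 1/4 AA, 1/2 AO, 1/4 OO.
Type-A genotypes among offspring: AA (1/4), AO (1/2); total 3/4.
P(AA | type A) = (1/4) / (3/4) = 1/3.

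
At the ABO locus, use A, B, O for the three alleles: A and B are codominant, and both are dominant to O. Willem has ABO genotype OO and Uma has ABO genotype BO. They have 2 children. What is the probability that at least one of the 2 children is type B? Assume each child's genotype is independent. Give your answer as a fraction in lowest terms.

3/4

ABO cross OO × BO → 1/2 O, 1/2 B.
So P(type B) = 1/2 per child.
P(none) = (1/2)^2 = 1/4; P(at least one) = 1 − 1/4 = 3/4.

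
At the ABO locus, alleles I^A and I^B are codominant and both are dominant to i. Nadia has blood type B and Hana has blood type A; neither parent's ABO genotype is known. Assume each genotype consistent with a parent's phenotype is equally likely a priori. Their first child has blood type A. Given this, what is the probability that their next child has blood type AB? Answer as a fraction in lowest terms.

Possible genotypes: Nadia ∈ {I^B I^B, I^B i}; Hana ∈ {I^A I^A, I^A i}.
Weight each parental genotype pair by prior × P(type-A child):
  I^B i × I^A I^A: posterior weight 2/3; P(next child type AB) = 1/2.
  I^B i × I^A i: posterior weight 1/3; P(next child type AB) = 1/4.
Weighted sum = 5/12.

5/12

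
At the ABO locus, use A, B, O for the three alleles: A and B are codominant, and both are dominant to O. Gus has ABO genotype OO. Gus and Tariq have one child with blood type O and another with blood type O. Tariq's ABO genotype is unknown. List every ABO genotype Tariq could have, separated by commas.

For each candidate genotype of Tariq, check whether crossing it with OO can produce every observed child phenotype.
  AA → possible child types {A} ✗
  AB → possible child types {A, B} ✗
  AO → possible child types {O, A} ✓
  BB → possible child types {B} ✗
  BO → possible child types {O, B} ✓
  OO → possible child types {O} ✓

AO, BO, OO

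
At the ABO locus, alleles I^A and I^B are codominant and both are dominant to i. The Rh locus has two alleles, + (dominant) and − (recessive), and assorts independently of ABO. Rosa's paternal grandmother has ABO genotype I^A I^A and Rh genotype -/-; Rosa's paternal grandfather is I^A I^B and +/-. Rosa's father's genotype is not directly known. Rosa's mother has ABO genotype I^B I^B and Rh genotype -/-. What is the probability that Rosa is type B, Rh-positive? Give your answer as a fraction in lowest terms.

1/16

Rosa's father's ABO genotype from I^A I^A × I^A I^B: 1/2 I^A I^A, 1/2 I^A I^B.
Crossing each possibility with the mother I^B I^B and summing P(type B): 1/2·0 + 1/2·1/2 = 1/4.
Similarly for Rh via the father's Rh distribution: P(Rh+) = 1/4.
Independent loci: 1/4 × 1/4 = 1/16.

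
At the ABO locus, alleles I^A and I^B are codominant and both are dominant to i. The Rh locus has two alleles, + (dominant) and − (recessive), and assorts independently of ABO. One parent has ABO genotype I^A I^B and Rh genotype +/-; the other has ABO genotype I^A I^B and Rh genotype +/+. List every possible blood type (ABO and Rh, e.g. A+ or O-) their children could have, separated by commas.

Gametes from I^A I^B × I^A I^B give offspring ABO genotypes I^A I^A, I^A I^B, I^B I^B, i.e. phenotypes A, B, AB.
Rh cross +/- × +/+ → phenotypes Rh+.
Combining independently: A+, B+, AB+.

A+, B+, AB+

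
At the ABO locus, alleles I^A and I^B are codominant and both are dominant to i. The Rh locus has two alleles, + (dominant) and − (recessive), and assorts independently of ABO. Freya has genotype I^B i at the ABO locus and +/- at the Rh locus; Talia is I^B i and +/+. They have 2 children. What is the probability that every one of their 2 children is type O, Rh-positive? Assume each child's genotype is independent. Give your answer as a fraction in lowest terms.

1/16

ABO cross I^B i × I^B i → 1/4 O, 3/4 B.
Rh cross +/- × +/+ → 1 Rh+; so P(type O, Rh-positive) = 1/4 × 1 = 1/4 per child.
All 2 independent: (1/4)^2 = 1/16.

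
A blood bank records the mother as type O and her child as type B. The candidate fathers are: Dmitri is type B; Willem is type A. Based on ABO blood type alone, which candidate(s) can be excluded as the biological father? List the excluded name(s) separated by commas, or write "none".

Willem

A candidate is excluded only if no genotype consistent with his phenotype could produce a type B child with a type O mother.
Willem (type A): no genotype consistent with that phenotype can produce a type-B child with a type-O mother.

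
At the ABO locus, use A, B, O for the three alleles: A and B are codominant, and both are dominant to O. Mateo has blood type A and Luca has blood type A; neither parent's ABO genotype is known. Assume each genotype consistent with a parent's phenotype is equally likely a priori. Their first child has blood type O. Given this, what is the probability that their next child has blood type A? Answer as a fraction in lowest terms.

3/4

Possible genotypes: Mateo ∈ {AA, AO}; Luca ∈ {AA, AO}.
Weight each parental genotype pair by prior × P(type-O child):
  AO × AO: posterior weight 1; P(next child type A) = 3/4.
Weighted sum = 3/4.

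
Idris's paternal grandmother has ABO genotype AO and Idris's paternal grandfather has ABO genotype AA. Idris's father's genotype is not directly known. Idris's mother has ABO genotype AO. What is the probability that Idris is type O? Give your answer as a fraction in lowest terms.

Idris's father's ABO genotype from AO × AA: 1/2 AA, 1/2 AO.
Crossing each possibility with the mother AO and summing P(type O): 1/2·0 + 1/2·1/4 = 1/8.

1/8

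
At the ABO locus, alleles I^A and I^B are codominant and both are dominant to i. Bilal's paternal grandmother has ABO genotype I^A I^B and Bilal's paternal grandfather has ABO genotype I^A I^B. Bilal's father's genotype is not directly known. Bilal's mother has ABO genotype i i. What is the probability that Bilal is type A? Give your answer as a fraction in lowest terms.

Bilal's father's ABO genotype from I^A I^B × I^A I^B: 1/4 I^A I^A, 1/2 I^A I^B, 1/4 I^B I^B.
Crossing each possibility with the mother i i and summing P(type A): 1/4·1 + 1/2·1/2 + 1/4·0 = 1/2.

1/2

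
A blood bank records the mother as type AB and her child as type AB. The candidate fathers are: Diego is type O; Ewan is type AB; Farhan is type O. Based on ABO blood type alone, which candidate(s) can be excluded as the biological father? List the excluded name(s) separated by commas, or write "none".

Diego, Farhan

A candidate is excluded only if no genotype consistent with his phenotype could produce a type AB child with a type AB mother.
Diego (type O): no genotype consistent with that phenotype can produce a type-AB child with a type-AB mother.
Farhan (type O): no genotype consistent with that phenotype can produce a type-AB child with a type-AB mother.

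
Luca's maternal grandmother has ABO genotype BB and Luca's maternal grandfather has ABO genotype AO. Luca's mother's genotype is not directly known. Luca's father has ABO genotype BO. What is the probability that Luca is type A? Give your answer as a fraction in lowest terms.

Luca's mother's ABO genotype from BB × AO: 1/2 AB, 1/2 BO.
Crossing each possibility with the father BO and summing P(type A): 1/2·1/4 + 1/2·0 = 1/8.

1/8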